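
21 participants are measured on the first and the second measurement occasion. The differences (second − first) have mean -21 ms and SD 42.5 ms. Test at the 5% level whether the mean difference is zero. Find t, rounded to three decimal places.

-2.264

H0: μ_d = 0; H1: μ_d ≠ 0 (paired t-test on the differences, two-sided).
t = d̄/(s_d/√n) = -21/(42.5/√21) = -2.264
df = n − 1 = 20
Two-sided p-value ≈ 0.035
Since p ≈ 0.035 < α = 0.05, reject H0; the evidence is statistically significant.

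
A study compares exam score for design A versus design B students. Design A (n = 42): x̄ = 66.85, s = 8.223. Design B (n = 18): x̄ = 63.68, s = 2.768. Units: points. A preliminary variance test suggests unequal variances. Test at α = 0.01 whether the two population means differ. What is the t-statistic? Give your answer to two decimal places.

2.22

Let group 1 = design A, group 2 = design B. H0: μ_1 = μ_2; H1: μ_1 ≠ μ_2 (Welch's two-sample t-test, two-sided).
t = (x̄_1 − x̄_2)/√(s_1²/n_1 + s_2²/n_2) = (66.85 − 63.68)/√(8.223²/42 + 2.768²/18) = 2.22
Welch–Satterthwaite df ≈ 56.09
Two-sided p-value ≈ 0.0303
Since p ≈ 0.0303 > α = 0.01, fail to reject H0; the data do not provide sufficient evidence against H0.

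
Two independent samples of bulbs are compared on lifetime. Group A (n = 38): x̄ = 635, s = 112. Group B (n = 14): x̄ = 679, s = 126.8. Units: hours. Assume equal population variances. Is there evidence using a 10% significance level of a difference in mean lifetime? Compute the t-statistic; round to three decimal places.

-1.213

Let group 1 = group A, group 2 = group B. H0: μ_1 = μ_2; H1: μ_1 ≠ μ_2 (two-sample pooled-variance t-test, two-sided).
s_p² = [(38−1)·112² + (14−1)·126.8²]/(38+14−2) = 13462.9
t = (635 − 679)/√[13462.9·(1/38 + 1/14)] = -1.213
df = n₁ + n₂ − 2 = 50
Two-sided p-value ≈ 0.231
Since p ≈ 0.231 > α = 0.1, fail to reject H0; the data do not provide sufficient evidence against H0.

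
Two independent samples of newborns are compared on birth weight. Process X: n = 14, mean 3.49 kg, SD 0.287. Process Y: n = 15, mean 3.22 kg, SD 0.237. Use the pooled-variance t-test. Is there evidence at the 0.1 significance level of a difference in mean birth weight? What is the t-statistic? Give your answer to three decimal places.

2.770

Let group 1 = process X, group 2 = process Y. H0: μ_1 = μ_2; H1: μ_1 ≠ μ_2 (two-sample pooled-variance t-test, two-sided).
s_p² = [(14−1)·0.287² + (15−1)·0.237²]/(14+15−2) = 0.0687838
t = (3.49 − 3.22)/√[0.0687838·(1/14 + 1/15)] = 2.770
df = n₁ + n₂ − 2 = 27
Two-sided p-value ≈ 0.0100
Since p ≈ 0.0100 < α = 0.1, reject H0; the evidence is statistically significant.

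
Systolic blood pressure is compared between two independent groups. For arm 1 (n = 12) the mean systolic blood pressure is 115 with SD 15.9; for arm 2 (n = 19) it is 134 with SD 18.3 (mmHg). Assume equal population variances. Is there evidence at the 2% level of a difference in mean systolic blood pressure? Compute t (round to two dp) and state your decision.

Let group 1 = arm 1, group 2 = arm 2. H0: μ_1 = μ_2; H1: μ_1 ≠ μ_2 (two-sample pooled-variance t-test, two-sided).
s_p² = [(12−1)·15.9² + (19−1)·18.3²]/(12+19−2) = 303.756
t = (115 − 134)/√[303.756·(1/12 + 1/19)] = -2.96
df = n₁ + n₂ − 2 = 29
Two-sided p-value ≈ 0.0061
Since p ≈ 0.0061 < α = 0.02, reject H0; the data support H1.

t = -2.96; reject H0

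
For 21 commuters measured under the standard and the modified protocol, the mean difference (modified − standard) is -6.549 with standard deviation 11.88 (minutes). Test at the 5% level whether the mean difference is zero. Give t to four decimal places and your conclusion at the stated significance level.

t = -2.5262; reject H0

H0: μ_d = 0; H1: μ_d ≠ 0 (paired t-test on the differences, two-sided).
t = d̄/(s_d/√n) = -6.549/(11.88/√21) = -2.5262
df = n − 1 = 20
Two-sided p-value ≈ 0.0201
Since p ≈ 0.0201 < α = 0.05, reject H0; the evidence is statistically significant.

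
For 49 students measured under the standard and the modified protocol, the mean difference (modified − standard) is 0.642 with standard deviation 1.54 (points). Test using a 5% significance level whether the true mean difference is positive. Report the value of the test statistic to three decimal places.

2.918

H0: μ_d = 0; H1: μ_d > 0 (paired t-test on the differences, right-tailed).
t = d̄/(s_d/√n) = 0.642/(1.54/√49) = 2.918
df = n − 1 = 48
p-value = P(T ≥ 2.918) ≈ 0.003
Since p ≈ 0.003 < α = 0.05, reject H0; the data support H1.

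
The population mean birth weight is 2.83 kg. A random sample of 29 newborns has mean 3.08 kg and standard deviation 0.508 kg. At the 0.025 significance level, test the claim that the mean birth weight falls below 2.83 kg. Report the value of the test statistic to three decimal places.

H0: μ = 2.83; H1: μ < 2.83 (one-sample t-test, left-tailed).
t = (x̄ − μ₀)/(s/√n) = (3.08 − 2.83)/(0.508/√29) = 2.650
df = n − 1 = 28
p-value = P(T ≤ 2.650) ≈ 0.9935
Since p ≈ 0.9935 > α = 0.025, fail to reject H0; the evidence is not statistically significant.

2.650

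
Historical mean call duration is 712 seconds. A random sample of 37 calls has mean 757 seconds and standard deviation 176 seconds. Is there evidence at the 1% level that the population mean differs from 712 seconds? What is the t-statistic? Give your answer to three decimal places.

1.555

H0: μ = 712; H1: μ ≠ 712 (one-sample t-test, two-sided).
t = (x̄ − μ₀)/(s/√n) = (757 − 712)/(176/√37) = 1.555
df = n − 1 = 36
Two-sided p-value ≈ 0.1286
Since p ≈ 0.1286 > α = 0.01, fail to reject H0; the data do not provide sufficient evidence against H0.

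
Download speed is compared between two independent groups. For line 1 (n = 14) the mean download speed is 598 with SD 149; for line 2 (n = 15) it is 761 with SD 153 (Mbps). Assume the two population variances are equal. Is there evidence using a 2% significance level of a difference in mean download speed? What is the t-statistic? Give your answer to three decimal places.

Let group 1 = line 1, group 2 = line 2. H0: μ_1 = μ_2; H1: μ_1 ≠ μ_2 (two-sample pooled-variance t-test, two-sided).
s_p² = [(14−1)·149² + (15−1)·153²]/(14+15−2) = 22827.4
t = (598 − 761)/√[22827.4·(1/14 + 1/15)] = -2.903
df = n₁ + n₂ − 2 = 27
Two-sided p-value ≈ 0.0073
Since p ≈ 0.0073 < α = 0.02, reject H0; the evidence is statistically significant.

-2.903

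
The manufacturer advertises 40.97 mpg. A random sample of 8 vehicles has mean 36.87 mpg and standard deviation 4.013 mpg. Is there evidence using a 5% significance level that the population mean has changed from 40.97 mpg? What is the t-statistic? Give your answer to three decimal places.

-2.890

H0: μ = 40.97; H1: μ ≠ 40.97 (one-sample t-test, two-sided).
t = (x̄ − μ₀)/(s/√n) = (36.87 − 40.97)/(4.013/√8) = -2.890
df = n − 1 = 7
Two-sided p-value ≈ 0.0233
Since p ≈ 0.0233 < α = 0.05, reject H0; the data support H1.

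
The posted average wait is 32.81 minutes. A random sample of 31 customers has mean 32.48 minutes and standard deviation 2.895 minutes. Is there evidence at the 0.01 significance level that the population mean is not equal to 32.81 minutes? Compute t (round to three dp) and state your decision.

H0: μ = 32.81; H1: μ ≠ 32.81 (one-sample t-test, two-sided).
t = (x̄ − μ₀)/(s/√n) = (32.48 − 32.81)/(2.895/√31) = -0.635
df = n − 1 = 30
Two-sided p-value ≈ 0.530
Since p ≈ 0.530 > α = 0.01, fail to reject H0; the data do not provide sufficient evidence against H0.

t = -0.635; fail to reject H0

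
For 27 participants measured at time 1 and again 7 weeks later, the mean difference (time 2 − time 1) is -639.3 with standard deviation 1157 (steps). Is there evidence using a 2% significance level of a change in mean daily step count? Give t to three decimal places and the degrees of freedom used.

t = -2.871, df = 26

H0: μ_d = 0; H1: μ_d ≠ 0 (paired t-test on the differences, two-sided).
t = d̄/(s_d/√n) = -639.3/(1157/√27) = -2.871
df = n − 1 = 26
Two-sided p-value ≈ 0.0080
Since p ≈ 0.0080 < α = 0.02, reject H0; the evidence is statistically significant.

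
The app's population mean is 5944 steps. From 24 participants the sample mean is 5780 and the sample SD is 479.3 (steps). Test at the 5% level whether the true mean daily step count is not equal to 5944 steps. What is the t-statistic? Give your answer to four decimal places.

H0: μ = 5944; H1: μ ≠ 5944 (one-sample t-test, two-sided).
t = (x̄ − μ₀)/(s/√n) = (5780 − 5944)/(479.3/√24) = -1.6763
df = n − 1 = 23
Two-sided p-value ≈ 0.107
Since p ≈ 0.107 > α = 0.05, fail to reject H0; the evidence is not statistically significant.

-1.6763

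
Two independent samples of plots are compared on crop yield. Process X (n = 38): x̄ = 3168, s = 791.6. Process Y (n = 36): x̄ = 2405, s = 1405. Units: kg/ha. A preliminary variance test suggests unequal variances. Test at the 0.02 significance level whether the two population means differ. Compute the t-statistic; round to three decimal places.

2.857

Let group 1 = process X, group 2 = process Y. H0: μ_1 = μ_2; H1: μ_1 ≠ μ_2 (Welch's two-sample t-test, two-sided).
t = (x̄_1 − x̄_2)/√(s_1²/n_1 + s_2²/n_2) = (3168 − 2405)/√(791.6²/38 + 1405²/36) = 2.857
Welch–Satterthwaite df ≈ 54.55
Two-sided p-value ≈ 0.006
Since p ≈ 0.006 < α = 0.02, reject H0; the data support H1.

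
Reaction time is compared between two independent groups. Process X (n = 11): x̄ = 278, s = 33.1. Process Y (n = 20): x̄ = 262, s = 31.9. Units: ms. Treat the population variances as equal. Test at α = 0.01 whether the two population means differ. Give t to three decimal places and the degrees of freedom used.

Let group 1 = process X, group 2 = process Y. H0: μ_1 = μ_2; H1: μ_1 ≠ μ_2 (two-sample pooled-variance t-test, two-sided).
s_p² = [(11−1)·33.1² + (20−1)·31.9²]/(11+20−2) = 1044.51
t = (278 − 262)/√[1044.51·(1/11 + 1/20)] = 1.319
df = n₁ + n₂ − 2 = 29
Two-sided p-value ≈ 0.198
Since p ≈ 0.198 > α = 0.01, fail to reject H0; the data do not provide sufficient evidence against H0.

t = 1.319, df = 29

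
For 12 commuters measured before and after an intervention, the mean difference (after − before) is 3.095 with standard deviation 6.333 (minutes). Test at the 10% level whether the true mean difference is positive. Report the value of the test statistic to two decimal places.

1.69

H0: μ_d = 0; H1: μ_d > 0 (paired t-test on the differences, right-tailed).
t = d̄/(s_d/√n) = 3.095/(6.333/√12) = 1.69
df = n − 1 = 11
p-value = P(T ≥ 1.69) ≈ 0.0593
Since p ≈ 0.0593 < α = 0.1, reject H0; the evidence is statistically significant.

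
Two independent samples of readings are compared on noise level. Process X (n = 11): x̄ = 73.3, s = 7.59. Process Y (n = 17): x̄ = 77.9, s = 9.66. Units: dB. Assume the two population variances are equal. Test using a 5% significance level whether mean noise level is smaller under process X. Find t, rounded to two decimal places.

-1.33

Let group 1 = process X, group 2 = process Y. H0: μ_1 = μ_2; H1: μ_1 < μ_2 (two-sample pooled-variance t-test, left-tailed).
s_p² = [(11−1)·7.59² + (17−1)·9.66²]/(11+17−2) = 79.5819
t = (73.3 − 77.9)/√[79.5819·(1/11 + 1/17)] = -1.33
df = n₁ + n₂ − 2 = 26
p-value = P(T ≤ -1.33) ≈ 0.097
Since p ≈ 0.097 > α = 0.05, fail to reject H0; the evidence is not statistically significant.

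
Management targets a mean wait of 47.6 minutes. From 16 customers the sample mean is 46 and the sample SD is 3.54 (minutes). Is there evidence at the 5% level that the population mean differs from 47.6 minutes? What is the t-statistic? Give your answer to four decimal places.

H0: μ = 47.6; H1: μ ≠ 47.6 (one-sample t-test, two-sided).
t = (x̄ − μ₀)/(s/√n) = (46 − 47.6)/(3.54/√16) = -1.8079
df = n − 1 = 15
Two-sided p-value ≈ 0.0907
Since p ≈ 0.0907 > α = 0.05, fail to reject H0; the evidence is not statistically significant.

-1.8079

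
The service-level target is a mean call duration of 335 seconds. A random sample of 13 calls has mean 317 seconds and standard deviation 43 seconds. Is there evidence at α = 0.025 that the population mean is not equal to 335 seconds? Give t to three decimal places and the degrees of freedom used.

H0: μ = 335; H1: μ ≠ 335 (one-sample t-test, two-sided).
t = (x̄ − μ₀)/(s/√n) = (317 − 335)/(43/√13) = -1.509
df = n − 1 = 12
Two-sided p-value ≈ 0.157
Since p ≈ 0.157 > α = 0.025, fail to reject H0; the evidence is not statistically significant.

t = -1.509, df = 12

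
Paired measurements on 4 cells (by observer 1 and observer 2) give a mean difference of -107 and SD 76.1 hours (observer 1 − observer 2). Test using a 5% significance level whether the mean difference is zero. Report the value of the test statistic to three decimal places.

H0: μ_d = 0; H1: μ_d ≠ 0 (paired t-test on the differences, two-sided).
t = d̄/(s_d/√n) = -107/(76.1/√4) = -2.812
df = n − 1 = 3
Two-sided p-value ≈ 0.0672
Since p ≈ 0.0672 > α = 0.05, fail to reject H0; the evidence is not statistically significant.

-2.812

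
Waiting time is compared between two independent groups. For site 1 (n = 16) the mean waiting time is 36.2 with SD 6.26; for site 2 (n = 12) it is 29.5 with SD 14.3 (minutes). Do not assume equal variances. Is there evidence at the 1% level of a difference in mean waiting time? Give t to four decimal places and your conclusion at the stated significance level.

Let group 1 = site 1, group 2 = site 2. H0: μ_1 = μ_2; H1: μ_1 ≠ μ_2 (Welch's two-sample t-test, two-sided).
t = (x̄_1 − x̄_2)/√(s_1²/n_1 + s_2²/n_2) = (36.2 − 29.5)/√(6.26²/16 + 14.3²/12) = 1.5176
Welch–Satterthwaite df ≈ 14.17
Two-sided p-value ≈ 0.1511
Since p ≈ 0.1511 > α = 0.01, fail to reject H0; the evidence is not statistically significant.

t = 1.5176; fail to reject H0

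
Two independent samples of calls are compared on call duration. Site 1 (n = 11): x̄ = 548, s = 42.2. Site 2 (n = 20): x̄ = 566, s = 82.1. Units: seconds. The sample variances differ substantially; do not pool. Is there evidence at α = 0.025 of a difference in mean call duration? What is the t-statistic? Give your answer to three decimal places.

Let group 1 = site 1, group 2 = site 2. H0: μ_1 = μ_2; H1: μ_1 ≠ μ_2 (Welch's two-sample t-test, two-sided).
t = (x̄_1 − x̄_2)/√(s_1²/n_1 + s_2²/n_2) = (548 − 566)/√(42.2²/11 + 82.1²/20) = -0.806
Welch–Satterthwaite df ≈ 28.95
Two-sided p-value ≈ 0.427
Since p ≈ 0.427 > α = 0.025, fail to reject H0; the evidence is not statistically significant.

-0.806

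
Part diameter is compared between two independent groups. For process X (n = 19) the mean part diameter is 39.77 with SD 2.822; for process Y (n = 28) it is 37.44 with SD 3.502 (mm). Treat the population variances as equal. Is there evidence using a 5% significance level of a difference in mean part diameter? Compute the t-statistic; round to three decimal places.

Let group 1 = process X, group 2 = process Y. H0: μ_1 = μ_2; H1: μ_1 ≠ μ_2 (two-sample pooled-variance t-test, two-sided).
s_p² = [(19−1)·2.822² + (28−1)·3.502²]/(19+28−2) = 10.5439
t = (39.77 − 37.44)/√[10.5439·(1/19 + 1/28)] = 2.414
df = n₁ + n₂ − 2 = 45
Two-sided p-value ≈ 0.020
Since p ≈ 0.020 < α = 0.05, reject H0; the evidence is statistically significant.

2.414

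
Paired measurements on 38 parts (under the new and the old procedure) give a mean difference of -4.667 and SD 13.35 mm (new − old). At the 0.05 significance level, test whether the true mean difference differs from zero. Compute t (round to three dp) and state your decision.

t = -2.155; reject H0

H0: μ_d = 0; H1: μ_d ≠ 0 (paired t-test on the differences, two-sided).
t = d̄/(s_d/√n) = -4.667/(13.35/√38) = -2.155
df = n − 1 = 37
Two-sided p-value ≈ 0.038
Since p ≈ 0.038 < α = 0.05, reject H0; the evidence is statistically significant.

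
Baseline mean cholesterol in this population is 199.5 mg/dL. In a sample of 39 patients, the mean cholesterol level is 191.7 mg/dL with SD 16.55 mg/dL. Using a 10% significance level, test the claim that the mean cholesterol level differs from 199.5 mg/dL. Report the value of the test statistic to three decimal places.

H0: μ = 199.5; H1: μ ≠ 199.5 (one-sample t-test, two-sided).
t = (x̄ − μ₀)/(s/√n) = (191.7 − 199.5)/(16.55/√39) = -2.943
df = n − 1 = 38
Two-sided p-value ≈ 0.006
Since p ≈ 0.006 < α = 0.1, reject H0; the evidence is statistically significant.

-2.943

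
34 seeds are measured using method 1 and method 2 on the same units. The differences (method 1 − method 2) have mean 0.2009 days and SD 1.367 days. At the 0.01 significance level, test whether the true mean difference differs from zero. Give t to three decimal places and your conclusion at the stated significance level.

H0: μ_d = 0; H1: μ_d ≠ 0 (paired t-test on the differences, two-sided).
t = d̄/(s_d/√n) = 0.2009/(1.367/√34) = 0.857
df = n − 1 = 33
Two-sided p-value ≈ 0.398
Since p ≈ 0.398 > α = 0.01, fail to reject H0; the evidence is not statistically significant.

t = 0.857; fail to reject H0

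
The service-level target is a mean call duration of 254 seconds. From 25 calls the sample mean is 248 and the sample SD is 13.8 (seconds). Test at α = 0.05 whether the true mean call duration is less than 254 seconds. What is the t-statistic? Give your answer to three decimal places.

-2.174

H0: μ = 254; H1: μ < 254 (one-sample t-test, left-tailed).
t = (x̄ − μ₀)/(s/√n) = (248 − 254)/(13.8/√25) = -2.174
df = n − 1 = 24
p-value = P(T ≤ -2.174) ≈ 0.020
Since p ≈ 0.020 < α = 0.05, reject H0; the evidence is statistically significant.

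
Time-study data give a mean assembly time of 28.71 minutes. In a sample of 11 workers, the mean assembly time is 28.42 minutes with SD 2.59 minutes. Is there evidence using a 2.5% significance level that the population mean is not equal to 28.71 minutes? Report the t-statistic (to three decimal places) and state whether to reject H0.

t = -0.371; fail to reject H0

H0: μ = 28.71; H1: μ ≠ 28.71 (one-sample t-test, two-sided).
t = (x̄ − μ₀)/(s/√n) = (28.42 − 28.71)/(2.59/√11) = -0.371
df = n − 1 = 10
Two-sided p-value ≈ 0.718
Since p ≈ 0.718 > α = 0.025, fail to reject H0; the data do not provide sufficient evidence against H0.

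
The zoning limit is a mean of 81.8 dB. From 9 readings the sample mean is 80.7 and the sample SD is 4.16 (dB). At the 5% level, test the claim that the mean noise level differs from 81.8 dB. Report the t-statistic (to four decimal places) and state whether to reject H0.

H0: μ = 81.8; H1: μ ≠ 81.8 (one-sample t-test, two-sided).
t = (x̄ − μ₀)/(s/√n) = (80.7 − 81.8)/(4.16/√9) = -0.7933
df = n − 1 = 8
Two-sided p-value ≈ 0.4505
Since p ≈ 0.4505 > α = 0.05, fail to reject H0; the data do not provide sufficient evidence against H0.

t = -0.7933; fail to reject H0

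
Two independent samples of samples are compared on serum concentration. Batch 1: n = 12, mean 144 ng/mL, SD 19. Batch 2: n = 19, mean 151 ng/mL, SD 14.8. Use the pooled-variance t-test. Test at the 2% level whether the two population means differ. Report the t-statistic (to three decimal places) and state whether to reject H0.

t = -1.149; fail to reject H0

Let group 1 = batch 1, group 2 = batch 2. H0: μ_1 = μ_2; H1: μ_1 ≠ μ_2 (two-sample pooled-variance t-test, two-sided).
s_p² = [(12−1)·19² + (19−1)·14.8²]/(12+19−2) = 272.887
t = (144 − 151)/√[272.887·(1/12 + 1/19)] = -1.149
df = n₁ + n₂ − 2 = 29
Two-sided p-value ≈ 0.260
Since p ≈ 0.260 > α = 0.02, fail to reject H0; the data do not provide sufficient evidence against H0.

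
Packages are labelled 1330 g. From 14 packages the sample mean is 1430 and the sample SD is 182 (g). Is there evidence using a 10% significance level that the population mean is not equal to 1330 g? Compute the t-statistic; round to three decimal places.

2.056

H0: μ = 1330; H1: μ ≠ 1330 (one-sample t-test, two-sided).
t = (x̄ − μ₀)/(s/√n) = (1430 − 1330)/(182/√14) = 2.056
df = n − 1 = 13
Two-sided p-value ≈ 0.060
Since p ≈ 0.060 < α = 0.1, reject H0; the data support H1.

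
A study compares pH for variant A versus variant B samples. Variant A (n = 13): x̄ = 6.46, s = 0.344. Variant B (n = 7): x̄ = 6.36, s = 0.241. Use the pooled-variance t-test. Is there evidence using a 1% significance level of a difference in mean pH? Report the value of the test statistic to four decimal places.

Let group 1 = variant A, group 2 = variant B. H0: μ_1 = μ_2; H1: μ_1 ≠ μ_2 (two-sample pooled-variance t-test, two-sided).
s_p² = [(13−1)·0.344² + (7−1)·0.241²]/(13+7−2) = 0.098251
t = (6.46 − 6.36)/√[0.098251·(1/13 + 1/7)] = 0.6805
df = n₁ + n₂ − 2 = 18
Two-sided p-value ≈ 0.5048
Since p ≈ 0.5048 > α = 0.01, fail to reject H0; the evidence is not statistically significant.

0.6805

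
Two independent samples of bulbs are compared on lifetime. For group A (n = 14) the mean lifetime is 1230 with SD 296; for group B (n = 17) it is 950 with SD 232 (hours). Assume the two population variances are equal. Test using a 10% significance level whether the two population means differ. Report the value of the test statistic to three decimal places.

Let group 1 = group A, group 2 = group B. H0: μ_1 = μ_2; H1: μ_1 ≠ μ_2 (two-sample pooled-variance t-test, two-sided).
s_p² = [(14−1)·296² + (17−1)·232²]/(14+17−2) = 68972.1
t = (1230 − 950)/√[68972.1·(1/14 + 1/17)] = 2.954
df = n₁ + n₂ − 2 = 29
Two-sided p-value ≈ 0.0062
Since p ≈ 0.0062 < α = 0.1, reject H0; the evidence is statistically significant.

2.954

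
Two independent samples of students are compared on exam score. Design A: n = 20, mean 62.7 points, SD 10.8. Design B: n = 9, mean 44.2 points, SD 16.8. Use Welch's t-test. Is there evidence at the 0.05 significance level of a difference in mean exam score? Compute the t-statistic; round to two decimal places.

3.03

Let group 1 = design A, group 2 = design B. H0: μ_1 = μ_2; H1: μ_1 ≠ μ_2 (Welch's two-sample t-test, two-sided).
t = (x̄_1 − x̄_2)/√(s_1²/n_1 + s_2²/n_2) = (62.7 − 44.2)/√(10.8²/20 + 16.8²/9) = 3.03
Welch–Satterthwaite df ≈ 11.09
Two-sided p-value ≈ 0.0113
Since p ≈ 0.0113 < α = 0.05, reject H0; the evidence is statistically significant.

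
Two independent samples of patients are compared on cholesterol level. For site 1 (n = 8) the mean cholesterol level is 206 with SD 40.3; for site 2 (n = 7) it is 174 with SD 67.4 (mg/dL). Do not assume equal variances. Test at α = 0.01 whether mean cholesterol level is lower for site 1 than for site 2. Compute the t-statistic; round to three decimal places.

Let group 1 = site 1, group 2 = site 2. H0: μ_1 = μ_2; H1: μ_1 < μ_2 (Welch's two-sample t-test, left-tailed).
t = (x̄_1 − x̄_2)/√(s_1²/n_1 + s_2²/n_2) = (206 − 174)/√(40.3²/8 + 67.4²/7) = 1.096
Welch–Satterthwaite df ≈ 9.54
p-value = P(T ≤ 1.096) ≈ 0.8501
Since p ≈ 0.8501 > α = 0.01, fail to reject H0; the evidence is not statistically significant.

1.096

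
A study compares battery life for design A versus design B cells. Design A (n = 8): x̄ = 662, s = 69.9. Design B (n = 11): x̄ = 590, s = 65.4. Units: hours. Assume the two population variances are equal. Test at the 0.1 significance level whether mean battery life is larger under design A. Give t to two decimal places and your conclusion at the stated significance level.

Let group 1 = design A, group 2 = design B. H0: μ_1 = μ_2; H1: μ_1 > μ_2 (two-sample pooled-variance t-test, right-tailed).
s_p² = [(8−1)·69.9² + (11−1)·65.4²]/(8+11−2) = 4527.86
t = (662 − 590)/√[4527.86·(1/8 + 1/11)] = 2.30
df = n₁ + n₂ − 2 = 17
p-value = P(T ≥ 2.30) ≈ 0.0171
Since p ≈ 0.0171 < α = 0.1, reject H0; the evidence is statistically significant.

t = 2.30; reject H0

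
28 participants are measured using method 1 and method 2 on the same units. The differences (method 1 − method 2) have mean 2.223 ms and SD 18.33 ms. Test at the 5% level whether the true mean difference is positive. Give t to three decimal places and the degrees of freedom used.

t = 0.642, df = 27

H0: μ_d = 0; H1: μ_d > 0 (paired t-test on the differences, right-tailed).
t = d̄/(s_d/√n) = 2.223/(18.33/√28) = 0.642
df = n − 1 = 27
p-value = P(T ≥ 0.642) ≈ 0.2632
Since p ≈ 0.2632 > α = 0.05, fail to reject H0; the evidence is not statistically significant.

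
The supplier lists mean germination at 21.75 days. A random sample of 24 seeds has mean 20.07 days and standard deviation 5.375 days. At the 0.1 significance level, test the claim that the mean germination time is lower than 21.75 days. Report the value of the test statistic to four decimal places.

H0: μ = 21.75; H1: μ < 21.75 (one-sample t-test, left-tailed).
t = (x̄ − μ₀)/(s/√n) = (20.07 − 21.75)/(5.375/√24) = -1.5312
df = n − 1 = 23
p-value = P(T ≤ -1.5312) ≈ 0.0697
Since p ≈ 0.0697 < α = 0.1, reject H0; the data support H1.

-1.5312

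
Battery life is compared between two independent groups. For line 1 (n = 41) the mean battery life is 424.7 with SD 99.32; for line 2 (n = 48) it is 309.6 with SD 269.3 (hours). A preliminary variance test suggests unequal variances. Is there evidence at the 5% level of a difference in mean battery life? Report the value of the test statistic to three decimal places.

Let group 1 = line 1, group 2 = line 2. H0: μ_1 = μ_2; H1: μ_1 ≠ μ_2 (Welch's two-sample t-test, two-sided).
t = (x̄_1 − x̄_2)/√(s_1²/n_1 + s_2²/n_2) = (424.7 − 309.6)/√(99.32²/41 + 269.3²/48) = 2.750
Welch–Satterthwaite df ≈ 61.33
Two-sided p-value ≈ 0.008
Since p ≈ 0.008 < α = 0.05, reject H0; the data support H1.

2.750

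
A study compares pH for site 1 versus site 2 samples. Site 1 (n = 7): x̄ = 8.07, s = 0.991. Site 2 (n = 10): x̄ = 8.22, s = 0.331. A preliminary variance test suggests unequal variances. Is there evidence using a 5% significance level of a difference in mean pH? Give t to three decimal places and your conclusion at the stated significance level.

Let group 1 = site 1, group 2 = site 2. H0: μ_1 = μ_2; H1: μ_1 ≠ μ_2 (Welch's two-sample t-test, two-sided).
t = (x̄_1 − x̄_2)/√(s_1²/n_1 + s_2²/n_2) = (8.07 − 8.22)/√(0.991²/7 + 0.331²/10) = -0.386
Welch–Satterthwaite df ≈ 6.95
Two-sided p-value ≈ 0.7113
Since p ≈ 0.7113 > α = 0.05, fail to reject H0; the evidence is not statistically significant.

t = -0.386; fail to reject H0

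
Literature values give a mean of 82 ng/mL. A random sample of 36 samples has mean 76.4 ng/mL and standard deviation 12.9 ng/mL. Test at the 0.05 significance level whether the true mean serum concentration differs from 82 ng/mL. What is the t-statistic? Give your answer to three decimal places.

H0: μ = 82; H1: μ ≠ 82 (one-sample t-test, two-sided).
t = (x̄ − μ₀)/(s/√n) = (76.4 − 82)/(12.9/√36) = -2.605
df = n − 1 = 35
Two-sided p-value ≈ 0.013
Since p ≈ 0.013 < α = 0.05, reject H0; the data support H1.

-2.605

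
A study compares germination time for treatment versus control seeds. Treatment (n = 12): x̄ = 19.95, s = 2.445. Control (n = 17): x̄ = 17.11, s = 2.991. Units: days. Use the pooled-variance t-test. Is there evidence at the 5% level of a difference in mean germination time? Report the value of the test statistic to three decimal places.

2.708

Let group 1 = treatment, group 2 = control. H0: μ_1 = μ_2; H1: μ_1 ≠ μ_2 (two-sample pooled-variance t-test, two-sided).
s_p² = [(12−1)·2.445² + (17−1)·2.991²]/(12+17−2) = 7.73687
t = (19.95 − 17.11)/√[7.73687·(1/12 + 1/17)] = 2.708
df = n₁ + n₂ − 2 = 27
Two-sided p-value ≈ 0.012
Since p ≈ 0.012 < α = 0.05, reject H0; the evidence is statistically significant.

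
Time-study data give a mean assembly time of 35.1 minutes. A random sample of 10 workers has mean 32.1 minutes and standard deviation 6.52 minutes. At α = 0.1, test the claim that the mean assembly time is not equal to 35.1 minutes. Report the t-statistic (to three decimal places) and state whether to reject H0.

H0: μ = 35.1; H1: μ ≠ 35.1 (one-sample t-test, two-sided).
t = (x̄ − μ₀)/(s/√n) = (32.1 − 35.1)/(6.52/√10) = -1.455
df = n − 1 = 9
Two-sided p-value ≈ 0.180
Since p ≈ 0.180 > α = 0.1, fail to reject H0; the evidence is not statistically significant.

t = -1.455; fail to reject H0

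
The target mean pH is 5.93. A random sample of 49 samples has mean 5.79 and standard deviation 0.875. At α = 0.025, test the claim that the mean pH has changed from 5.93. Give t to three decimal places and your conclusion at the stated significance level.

t = -1.120; fail to reject H0

H0: μ = 5.93; H1: μ ≠ 5.93 (one-sample t-test, two-sided).
t = (x̄ − μ₀)/(s/√n) = (5.79 − 5.93)/(0.875/√49) = -1.120
df = n − 1 = 48
Two-sided p-value ≈ 0.268
Since p ≈ 0.268 > α = 0.025, fail to reject H0; the evidence is not statistically significant.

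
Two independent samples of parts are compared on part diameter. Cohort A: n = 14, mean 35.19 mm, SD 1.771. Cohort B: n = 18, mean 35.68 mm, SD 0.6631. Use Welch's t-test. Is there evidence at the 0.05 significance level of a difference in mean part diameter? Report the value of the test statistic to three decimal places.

-0.983

Let group 1 = cohort A, group 2 = cohort B. H0: μ_1 = μ_2; H1: μ_1 ≠ μ_2 (Welch's two-sample t-test, two-sided).
t = (x̄_1 − x̄_2)/√(s_1²/n_1 + s_2²/n_2) = (35.19 − 35.68)/√(1.771²/14 + 0.6631²/18) = -0.983
Welch–Satterthwaite df ≈ 15.85
Two-sided p-value ≈ 0.3404
Since p ≈ 0.3404 > α = 0.05, fail to reject H0; the data do not provide sufficient evidence against H0.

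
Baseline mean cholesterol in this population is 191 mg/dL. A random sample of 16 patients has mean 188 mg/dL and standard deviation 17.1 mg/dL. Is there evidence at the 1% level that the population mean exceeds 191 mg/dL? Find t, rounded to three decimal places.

H0: μ = 191; H1: μ > 191 (one-sample t-test, right-tailed).
t = (x̄ − μ₀)/(s/√n) = (188 − 191)/(17.1/√16) = -0.702
df = n − 1 = 15
p-value = P(T ≥ -0.702) ≈ 0.753
Since p ≈ 0.753 > α = 0.01, fail to reject H0; the data do not provide sufficient evidence against H0.

-0.702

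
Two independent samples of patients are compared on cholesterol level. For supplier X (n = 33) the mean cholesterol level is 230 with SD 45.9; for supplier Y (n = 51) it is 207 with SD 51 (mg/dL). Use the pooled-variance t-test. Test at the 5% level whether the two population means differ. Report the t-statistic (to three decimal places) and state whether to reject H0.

t = 2.098; reject H0

Let group 1 = supplier X, group 2 = supplier Y. H0: μ_1 = μ_2; H1: μ_1 ≠ μ_2 (two-sample pooled-variance t-test, two-sided).
s_p² = [(33−1)·45.9² + (51−1)·51²]/(33+51−2) = 2408.15
t = (230 − 207)/√[2408.15·(1/33 + 1/51)] = 2.098
df = n₁ + n₂ − 2 = 82
Two-sided p-value ≈ 0.0390
Since p ≈ 0.0390 < α = 0.05, reject H0; the evidence is statistically significant.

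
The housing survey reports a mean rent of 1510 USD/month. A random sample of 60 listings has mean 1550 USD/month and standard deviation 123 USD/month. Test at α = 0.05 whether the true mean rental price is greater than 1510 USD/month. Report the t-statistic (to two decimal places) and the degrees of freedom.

H0: μ = 1510; H1: μ > 1510 (one-sample t-test, right-tailed).
t = (x̄ − μ₀)/(s/√n) = (1550 − 1510)/(123/√60) = 2.52
df = n − 1 = 59
p-value = P(T ≥ 2.52) ≈ 0.0072
Since p ≈ 0.0072 < α = 0.05, reject H0; the evidence is statistically significant.

t = 2.52, df = 59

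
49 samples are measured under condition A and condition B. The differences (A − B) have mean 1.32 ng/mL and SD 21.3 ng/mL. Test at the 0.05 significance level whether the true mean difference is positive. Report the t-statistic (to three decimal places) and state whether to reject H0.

H0: μ_d = 0; H1: μ_d > 0 (paired t-test on the differences, right-tailed).
t = d̄/(s_d/√n) = 1.32/(21.3/√49) = 0.434
df = n − 1 = 48
p-value = P(T ≥ 0.434) ≈ 0.3332
Since p ≈ 0.3332 > α = 0.05, fail to reject H0; the evidence is not statistically significant.

t = 0.434; fail to reject H0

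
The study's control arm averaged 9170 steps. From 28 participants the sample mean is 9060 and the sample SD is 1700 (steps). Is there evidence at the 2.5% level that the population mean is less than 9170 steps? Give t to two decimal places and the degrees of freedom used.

H0: μ = 9170; H1: μ < 9170 (one-sample t-test, left-tailed).
t = (x̄ − μ₀)/(s/√n) = (9060 − 9170)/(1700/√28) = -0.34
df = n − 1 = 27
p-value = P(T ≤ -0.34) ≈ 0.3674
Since p ≈ 0.3674 > α = 0.025, fail to reject H0; the data do not provide sufficient evidence against H0.

t = -0.34, df = 27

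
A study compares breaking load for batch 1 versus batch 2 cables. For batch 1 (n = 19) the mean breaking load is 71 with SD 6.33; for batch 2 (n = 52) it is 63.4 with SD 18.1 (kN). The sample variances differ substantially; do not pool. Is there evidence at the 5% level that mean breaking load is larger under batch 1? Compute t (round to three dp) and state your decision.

Let group 1 = batch 1, group 2 = batch 2. H0: μ_1 = μ_2; H1: μ_1 > μ_2 (Welch's two-sample t-test, right-tailed).
t = (x̄_1 − x̄_2)/√(s_1²/n_1 + s_2²/n_2) = (71 − 63.4)/√(6.33²/19 + 18.1²/52) = 2.621
Welch–Satterthwaite df ≈ 68.96
p-value = P(T ≥ 2.621) ≈ 0.0054
Since p ≈ 0.0054 < α = 0.05, reject H0; the data support H1.

t = 2.621; reject H0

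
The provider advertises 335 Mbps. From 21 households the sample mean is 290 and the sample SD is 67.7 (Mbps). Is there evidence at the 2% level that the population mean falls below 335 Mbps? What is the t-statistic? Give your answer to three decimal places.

H0: μ = 335; H1: μ < 335 (one-sample t-test, left-tailed).
t = (x̄ − μ₀)/(s/√n) = (290 − 335)/(67.7/√21) = -3.046
df = n − 1 = 20
p-value = P(T ≤ -3.046) ≈ 0.003
Since p ≈ 0.003 < α = 0.02, reject H0; the evidence is statistically significant.

-3.046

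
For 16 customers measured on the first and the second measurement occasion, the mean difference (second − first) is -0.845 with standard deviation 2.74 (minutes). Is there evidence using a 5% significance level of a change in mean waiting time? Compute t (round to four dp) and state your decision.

t = -1.2336; fail to reject H0

H0: μ_d = 0; H1: μ_d ≠ 0 (paired t-test on the differences, two-sided).
t = d̄/(s_d/√n) = -0.845/(2.74/√16) = -1.2336
df = n − 1 = 15
Two-sided p-value ≈ 0.2363
Since p ≈ 0.2363 > α = 0.05, fail to reject H0; the data do not provide sufficient evidence against H0.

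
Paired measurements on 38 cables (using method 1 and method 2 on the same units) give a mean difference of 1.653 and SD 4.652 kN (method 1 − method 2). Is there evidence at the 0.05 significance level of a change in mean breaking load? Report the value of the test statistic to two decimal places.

2.19

H0: μ_d = 0; H1: μ_d ≠ 0 (paired t-test on the differences, two-sided).
t = d̄/(s_d/√n) = 1.653/(4.652/√38) = 2.19
df = n − 1 = 37
Two-sided p-value ≈ 0.035
Since p ≈ 0.035 < α = 0.05, reject H0; the evidence is statistically significant.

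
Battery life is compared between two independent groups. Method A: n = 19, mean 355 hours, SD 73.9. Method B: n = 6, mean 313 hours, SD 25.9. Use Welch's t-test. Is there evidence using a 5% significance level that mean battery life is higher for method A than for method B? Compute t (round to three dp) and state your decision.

t = 2.102; reject H0

Let group 1 = method A, group 2 = method B. H0: μ_1 = μ_2; H1: μ_1 > μ_2 (Welch's two-sample t-test, right-tailed).
t = (x̄_1 − x̄_2)/√(s_1²/n_1 + s_2²/n_2) = (355 − 313)/√(73.9²/19 + 25.9²/6) = 2.102
Welch–Satterthwaite df ≈ 22.48
p-value = P(T ≥ 2.102) ≈ 0.023
Since p ≈ 0.023 < α = 0.05, reject H0; the evidence is statistically significant.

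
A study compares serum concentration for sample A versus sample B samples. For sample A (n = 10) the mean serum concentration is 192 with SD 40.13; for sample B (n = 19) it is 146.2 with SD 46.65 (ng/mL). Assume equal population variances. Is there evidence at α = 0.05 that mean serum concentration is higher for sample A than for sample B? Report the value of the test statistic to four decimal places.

Let group 1 = sample A, group 2 = sample B. H0: μ_1 = μ_2; H1: μ_1 > μ_2 (two-sample pooled-variance t-test, right-tailed).
s_p² = [(10−1)·40.13² + (19−1)·46.65²]/(10+19−2) = 1987.62
t = (192 − 146.2)/√[1987.62·(1/10 + 1/19)] = 2.6295
df = n₁ + n₂ − 2 = 27
p-value = P(T ≥ 2.6295) ≈ 0.007
Since p ≈ 0.007 < α = 0.05, reject H0; the evidence is statistically significant.

2.6295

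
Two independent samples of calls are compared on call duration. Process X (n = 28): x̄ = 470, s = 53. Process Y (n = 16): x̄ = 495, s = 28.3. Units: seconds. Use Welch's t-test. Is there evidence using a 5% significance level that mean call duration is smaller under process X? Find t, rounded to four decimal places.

-2.0387

Let group 1 = process X, group 2 = process Y. H0: μ_1 = μ_2; H1: μ_1 < μ_2 (Welch's two-sample t-test, left-tailed).
t = (x̄_1 − x̄_2)/√(s_1²/n_1 + s_2²/n_2) = (470 − 495)/√(53²/28 + 28.3²/16) = -2.0387
Welch–Satterthwaite df ≈ 41.89
p-value = P(T ≤ -2.0387) ≈ 0.024
Since p ≈ 0.024 < α = 0.05, reject H0; the evidence is statistically significant.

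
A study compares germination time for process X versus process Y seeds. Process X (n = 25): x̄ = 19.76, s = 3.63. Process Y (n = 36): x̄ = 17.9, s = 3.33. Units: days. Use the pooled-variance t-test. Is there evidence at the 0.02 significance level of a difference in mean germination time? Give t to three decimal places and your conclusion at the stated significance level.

t = 2.068; fail to reject H0

Let group 1 = process X, group 2 = process Y. H0: μ_1 = μ_2; H1: μ_1 ≠ μ_2 (two-sample pooled-variance t-test, two-sided).
s_p² = [(25−1)·3.63² + (36−1)·3.33²]/(25+36−2) = 11.9383
t = (19.76 − 17.9)/√[11.9383·(1/25 + 1/36)] = 2.068
df = n₁ + n₂ − 2 = 59
Two-sided p-value ≈ 0.0431
Since p ≈ 0.0431 > α = 0.02, fail to reject H0; the evidence is not statistically significant.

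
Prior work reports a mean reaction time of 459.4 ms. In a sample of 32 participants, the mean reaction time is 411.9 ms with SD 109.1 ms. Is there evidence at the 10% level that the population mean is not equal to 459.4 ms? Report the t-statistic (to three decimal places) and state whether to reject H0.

H0: μ = 459.4; H1: μ ≠ 459.4 (one-sample t-test, two-sided).
t = (x̄ − μ₀)/(s/√n) = (411.9 − 459.4)/(109.1/√32) = -2.463
df = n − 1 = 31
Two-sided p-value ≈ 0.020
Since p ≈ 0.020 < α = 0.1, reject H0; the data support H1.

t = -2.463; reject H0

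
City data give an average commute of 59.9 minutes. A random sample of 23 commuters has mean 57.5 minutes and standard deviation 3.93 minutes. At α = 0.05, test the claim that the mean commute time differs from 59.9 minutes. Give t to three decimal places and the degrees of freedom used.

H0: μ = 59.9; H1: μ ≠ 59.9 (one-sample t-test, two-sided).
t = (x̄ − μ₀)/(s/√n) = (57.5 − 59.9)/(3.93/√23) = -2.929
df = n − 1 = 22
Two-sided p-value ≈ 0.0078
Since p ≈ 0.0078 < α = 0.05, reject H0; the data support H1.

t = -2.929, df = 22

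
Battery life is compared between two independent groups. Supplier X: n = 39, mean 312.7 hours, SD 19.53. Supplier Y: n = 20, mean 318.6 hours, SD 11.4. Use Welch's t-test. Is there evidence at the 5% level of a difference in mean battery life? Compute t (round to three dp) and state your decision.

Let group 1 = supplier X, group 2 = supplier Y. H0: μ_1 = μ_2; H1: μ_1 ≠ μ_2 (Welch's two-sample t-test, two-sided).
t = (x̄_1 − x̄_2)/√(s_1²/n_1 + s_2²/n_2) = (312.7 − 318.6)/√(19.53²/39 + 11.4²/20) = -1.462
Welch–Satterthwaite df ≈ 55.91
Two-sided p-value ≈ 0.1492
Since p ≈ 0.1492 > α = 0.05, fail to reject H0; the data do not provide sufficient evidence against H0.

t = -1.462; fail to reject H0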